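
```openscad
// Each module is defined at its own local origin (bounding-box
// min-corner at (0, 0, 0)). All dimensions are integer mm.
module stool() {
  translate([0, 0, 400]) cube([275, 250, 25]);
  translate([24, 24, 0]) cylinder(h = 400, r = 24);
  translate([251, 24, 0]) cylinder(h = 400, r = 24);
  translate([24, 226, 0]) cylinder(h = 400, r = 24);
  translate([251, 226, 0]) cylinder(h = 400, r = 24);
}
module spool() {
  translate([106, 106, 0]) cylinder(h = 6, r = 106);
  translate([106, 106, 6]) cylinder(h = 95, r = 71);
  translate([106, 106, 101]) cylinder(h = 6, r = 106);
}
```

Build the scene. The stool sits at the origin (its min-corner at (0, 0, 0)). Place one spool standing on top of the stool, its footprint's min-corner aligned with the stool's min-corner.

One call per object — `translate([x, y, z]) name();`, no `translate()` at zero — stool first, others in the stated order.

stool();
translate([0, 0, 425]) spool();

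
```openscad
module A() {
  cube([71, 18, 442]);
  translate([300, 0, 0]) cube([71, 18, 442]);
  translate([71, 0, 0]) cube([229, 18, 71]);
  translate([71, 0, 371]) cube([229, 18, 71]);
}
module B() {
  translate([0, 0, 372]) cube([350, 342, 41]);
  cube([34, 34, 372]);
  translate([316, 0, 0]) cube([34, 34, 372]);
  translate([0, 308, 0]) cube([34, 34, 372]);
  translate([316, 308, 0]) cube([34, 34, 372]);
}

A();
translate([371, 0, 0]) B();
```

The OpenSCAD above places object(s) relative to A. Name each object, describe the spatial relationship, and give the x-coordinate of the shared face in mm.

The picture frame's +x face and the stool's −x face are both at x = 371 mm.

A is a picture frame. B is a stool. The stool is against the picture frame's +x side, with their −y faces flush. The x-coordinate of the shared face is 371 mm.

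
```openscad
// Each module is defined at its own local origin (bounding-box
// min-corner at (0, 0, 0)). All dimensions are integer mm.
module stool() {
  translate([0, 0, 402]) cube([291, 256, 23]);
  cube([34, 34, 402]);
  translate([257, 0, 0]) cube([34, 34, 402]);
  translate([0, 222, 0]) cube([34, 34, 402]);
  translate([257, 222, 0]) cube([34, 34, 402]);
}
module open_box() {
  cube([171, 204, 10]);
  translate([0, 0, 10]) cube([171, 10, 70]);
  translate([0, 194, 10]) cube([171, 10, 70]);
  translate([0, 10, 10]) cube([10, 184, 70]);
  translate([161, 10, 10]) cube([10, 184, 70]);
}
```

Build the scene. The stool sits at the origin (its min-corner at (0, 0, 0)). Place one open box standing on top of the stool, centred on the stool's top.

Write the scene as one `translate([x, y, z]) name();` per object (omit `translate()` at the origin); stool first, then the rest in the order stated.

stool();
translate([60, 26, 425]) open_box();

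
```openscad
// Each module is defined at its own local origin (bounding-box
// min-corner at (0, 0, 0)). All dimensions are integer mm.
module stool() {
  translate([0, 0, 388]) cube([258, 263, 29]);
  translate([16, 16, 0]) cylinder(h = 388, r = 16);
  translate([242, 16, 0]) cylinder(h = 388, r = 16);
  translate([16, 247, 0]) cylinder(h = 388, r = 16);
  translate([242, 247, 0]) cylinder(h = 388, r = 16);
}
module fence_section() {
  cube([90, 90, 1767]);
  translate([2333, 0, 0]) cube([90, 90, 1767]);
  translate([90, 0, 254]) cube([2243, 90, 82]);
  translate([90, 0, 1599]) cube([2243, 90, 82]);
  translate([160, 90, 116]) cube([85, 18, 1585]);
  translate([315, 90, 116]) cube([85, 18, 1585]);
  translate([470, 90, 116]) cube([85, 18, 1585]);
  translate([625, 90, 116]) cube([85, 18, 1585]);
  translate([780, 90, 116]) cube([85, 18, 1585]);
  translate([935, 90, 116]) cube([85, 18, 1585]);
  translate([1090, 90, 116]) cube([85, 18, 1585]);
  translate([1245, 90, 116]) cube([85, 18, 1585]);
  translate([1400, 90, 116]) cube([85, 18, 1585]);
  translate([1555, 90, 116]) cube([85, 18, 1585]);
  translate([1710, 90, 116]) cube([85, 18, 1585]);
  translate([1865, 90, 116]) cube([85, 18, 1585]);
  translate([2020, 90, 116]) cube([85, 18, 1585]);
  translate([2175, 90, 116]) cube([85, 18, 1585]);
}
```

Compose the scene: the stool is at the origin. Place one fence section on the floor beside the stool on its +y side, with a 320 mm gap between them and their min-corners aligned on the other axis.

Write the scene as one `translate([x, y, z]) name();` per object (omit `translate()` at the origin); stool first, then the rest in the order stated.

stool();
translate([0, 583, 0]) fence_section();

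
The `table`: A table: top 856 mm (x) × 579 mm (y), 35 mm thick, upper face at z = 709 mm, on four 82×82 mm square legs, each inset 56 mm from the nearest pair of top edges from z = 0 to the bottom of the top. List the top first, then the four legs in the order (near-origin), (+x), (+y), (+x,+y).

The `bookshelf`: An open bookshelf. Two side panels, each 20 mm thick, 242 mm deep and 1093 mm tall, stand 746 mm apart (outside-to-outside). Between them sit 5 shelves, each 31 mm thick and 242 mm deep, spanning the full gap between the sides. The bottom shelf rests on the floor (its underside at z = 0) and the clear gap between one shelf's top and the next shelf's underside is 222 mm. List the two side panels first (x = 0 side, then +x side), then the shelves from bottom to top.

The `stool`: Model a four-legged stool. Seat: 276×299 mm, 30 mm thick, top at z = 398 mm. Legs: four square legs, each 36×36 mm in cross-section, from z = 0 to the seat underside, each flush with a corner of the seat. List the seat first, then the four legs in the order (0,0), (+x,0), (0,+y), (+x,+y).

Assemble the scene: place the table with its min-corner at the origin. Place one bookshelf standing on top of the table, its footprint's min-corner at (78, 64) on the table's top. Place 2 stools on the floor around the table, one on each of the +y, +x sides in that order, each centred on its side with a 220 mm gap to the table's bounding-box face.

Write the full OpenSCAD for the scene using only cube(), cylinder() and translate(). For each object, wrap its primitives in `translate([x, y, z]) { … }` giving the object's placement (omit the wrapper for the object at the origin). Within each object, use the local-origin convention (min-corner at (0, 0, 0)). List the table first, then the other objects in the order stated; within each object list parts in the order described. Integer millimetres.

translate([0, 0, 674]) cube([856, 579, 35]);
translate([56, 56, 0]) cube([82, 82, 674]);
translate([718, 56, 0]) cube([82, 82, 674]);
translate([56, 441, 0]) cube([82, 82, 674]);
translate([718, 441, 0]) cube([82, 82, 674]);
translate([78, 64, 709]) {
  cube([20, 242, 1093]);
  translate([726, 0, 0]) cube([20, 242, 1093]);
  translate([20, 0, 0]) cube([706, 242, 31]);
  translate([20, 0, 253]) cube([706, 242, 31]);
  translate([20, 0, 506]) cube([706, 242, 31]);
  translate([20, 0, 759]) cube([706, 242, 31]);
  translate([20, 0, 1012]) cube([706, 242, 31]);
}
translate([290, 799, 0]) {
  translate([0, 0, 368]) cube([276, 299, 30]);
  cube([36, 36, 368]);
  translate([240, 0, 0]) cube([36, 36, 368]);
  translate([0, 263, 0]) cube([36, 36, 368]);
  translate([240, 263, 0]) cube([36, 36, 368]);
}
translate([1076, 140, 0]) {
  translate([0, 0, 368]) cube([276, 299, 30]);
  cube([36, 36, 368]);
  translate([240, 0, 0]) cube([36, 36, 368]);
  translate([0, 263, 0]) cube([36, 36, 368]);
  translate([240, 263, 0]) cube([36, 36, 368]);
}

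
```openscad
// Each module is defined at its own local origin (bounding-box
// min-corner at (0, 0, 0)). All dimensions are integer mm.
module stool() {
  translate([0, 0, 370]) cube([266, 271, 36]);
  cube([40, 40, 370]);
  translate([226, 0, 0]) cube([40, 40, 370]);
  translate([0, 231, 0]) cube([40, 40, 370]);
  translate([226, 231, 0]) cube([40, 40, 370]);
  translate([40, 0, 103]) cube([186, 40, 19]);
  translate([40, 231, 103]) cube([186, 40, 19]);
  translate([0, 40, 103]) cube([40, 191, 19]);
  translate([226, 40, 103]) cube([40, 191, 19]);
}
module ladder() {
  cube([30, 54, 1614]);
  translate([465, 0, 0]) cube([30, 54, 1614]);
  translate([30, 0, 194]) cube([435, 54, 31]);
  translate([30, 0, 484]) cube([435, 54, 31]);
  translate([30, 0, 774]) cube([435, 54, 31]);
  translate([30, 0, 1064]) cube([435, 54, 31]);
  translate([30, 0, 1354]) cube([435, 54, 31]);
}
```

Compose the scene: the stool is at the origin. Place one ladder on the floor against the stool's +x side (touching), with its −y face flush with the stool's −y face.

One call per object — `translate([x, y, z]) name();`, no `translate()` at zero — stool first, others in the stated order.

stool();
translate([266, 0, 0]) ladder();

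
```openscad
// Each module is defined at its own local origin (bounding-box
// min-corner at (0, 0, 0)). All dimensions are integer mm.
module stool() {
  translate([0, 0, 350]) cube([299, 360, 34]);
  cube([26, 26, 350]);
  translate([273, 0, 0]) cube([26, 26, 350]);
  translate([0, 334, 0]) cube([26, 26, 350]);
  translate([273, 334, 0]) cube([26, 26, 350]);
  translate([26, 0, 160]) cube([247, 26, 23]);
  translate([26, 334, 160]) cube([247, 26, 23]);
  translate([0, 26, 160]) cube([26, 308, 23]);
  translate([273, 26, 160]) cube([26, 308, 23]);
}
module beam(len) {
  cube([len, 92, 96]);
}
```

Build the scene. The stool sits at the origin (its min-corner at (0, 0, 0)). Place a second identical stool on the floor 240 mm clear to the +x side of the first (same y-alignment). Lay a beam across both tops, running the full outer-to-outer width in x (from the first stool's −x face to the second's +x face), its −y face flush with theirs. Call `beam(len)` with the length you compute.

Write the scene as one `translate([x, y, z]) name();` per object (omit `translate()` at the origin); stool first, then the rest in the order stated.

stool();
translate([539, 0, 0]) stool();
translate([0, 0, 384]) beam(838);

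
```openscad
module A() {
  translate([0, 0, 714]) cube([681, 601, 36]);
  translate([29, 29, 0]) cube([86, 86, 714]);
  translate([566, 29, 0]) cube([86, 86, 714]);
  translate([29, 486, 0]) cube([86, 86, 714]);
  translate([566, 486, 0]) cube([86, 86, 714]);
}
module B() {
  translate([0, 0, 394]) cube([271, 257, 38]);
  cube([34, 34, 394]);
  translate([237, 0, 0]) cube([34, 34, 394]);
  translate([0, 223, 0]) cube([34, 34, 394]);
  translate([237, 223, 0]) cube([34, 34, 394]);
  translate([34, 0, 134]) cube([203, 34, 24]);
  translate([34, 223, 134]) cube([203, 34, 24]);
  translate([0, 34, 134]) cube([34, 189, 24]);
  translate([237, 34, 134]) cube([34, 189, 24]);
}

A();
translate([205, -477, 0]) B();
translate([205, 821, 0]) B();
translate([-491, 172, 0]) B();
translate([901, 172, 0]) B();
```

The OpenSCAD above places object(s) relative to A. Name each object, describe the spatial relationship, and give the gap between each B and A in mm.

A is a table. B is a stool. Four stools sit around the table at the −y, +y, −x, +x sides. The gap between each stool and the table is 220 mm.

Each stool's nearest face is 220 mm from the table's bounding box.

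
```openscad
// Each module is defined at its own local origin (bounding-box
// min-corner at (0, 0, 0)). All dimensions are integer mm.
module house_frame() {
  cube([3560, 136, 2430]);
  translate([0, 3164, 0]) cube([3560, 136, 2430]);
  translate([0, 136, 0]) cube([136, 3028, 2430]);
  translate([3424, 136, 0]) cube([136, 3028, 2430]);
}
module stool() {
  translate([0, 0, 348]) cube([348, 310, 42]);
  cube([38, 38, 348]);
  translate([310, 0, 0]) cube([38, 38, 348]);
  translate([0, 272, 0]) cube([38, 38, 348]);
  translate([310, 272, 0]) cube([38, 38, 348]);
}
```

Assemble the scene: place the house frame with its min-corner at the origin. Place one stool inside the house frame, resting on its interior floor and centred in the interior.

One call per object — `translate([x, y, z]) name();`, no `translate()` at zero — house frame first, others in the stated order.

house_frame();
translate([1606, 1495, 0]) stool();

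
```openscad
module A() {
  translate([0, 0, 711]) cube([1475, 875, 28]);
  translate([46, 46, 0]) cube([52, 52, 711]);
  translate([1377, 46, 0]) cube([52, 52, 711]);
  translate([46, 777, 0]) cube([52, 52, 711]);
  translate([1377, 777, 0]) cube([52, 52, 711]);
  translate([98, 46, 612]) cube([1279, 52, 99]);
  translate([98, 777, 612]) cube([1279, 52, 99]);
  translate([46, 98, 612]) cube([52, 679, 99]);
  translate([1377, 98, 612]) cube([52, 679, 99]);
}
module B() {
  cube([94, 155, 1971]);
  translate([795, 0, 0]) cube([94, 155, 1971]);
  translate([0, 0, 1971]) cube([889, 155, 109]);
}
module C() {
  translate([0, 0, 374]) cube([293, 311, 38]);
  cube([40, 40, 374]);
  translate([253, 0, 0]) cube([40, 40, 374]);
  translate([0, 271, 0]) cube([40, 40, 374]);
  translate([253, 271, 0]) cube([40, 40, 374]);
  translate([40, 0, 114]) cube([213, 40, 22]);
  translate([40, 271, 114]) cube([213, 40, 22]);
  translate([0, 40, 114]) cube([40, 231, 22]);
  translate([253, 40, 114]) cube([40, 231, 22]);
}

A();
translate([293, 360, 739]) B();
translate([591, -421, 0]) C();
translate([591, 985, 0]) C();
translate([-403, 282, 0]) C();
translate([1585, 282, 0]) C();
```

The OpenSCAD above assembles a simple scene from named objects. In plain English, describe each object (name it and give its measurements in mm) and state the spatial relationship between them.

A is a table with a 1475×875 mm rectangular top, 28 mm thick, top surface at z = 739 mm, supported by four 52×52 mm square legs, each inset 46 mm from the nearest pair of top edges, running from the floor. Four apron rails, 52 mm thick and 99 mm tall, run between adjacent legs with their top edges flush with the underside of the top and their outer faces flush with the legs' outer faces.

B is a door frame. The clear opening is 701 mm wide and 1971 mm high. Two 94 mm wide jambs, 155 mm deep, stand either side of the opening from the floor to the top of the opening. A 109 mm thick head sits across the top of both jambs, spanning the full outside width of the frame.

C is a simple wooden stool: a rectangular seat 293 mm (x) by 311 mm (y), 38 mm thick, top face at z = 412 mm, on four square legs, each 40×40 mm in cross-section. The legs rest on z = 0, each flush with a corner of the seat. Four stretchers, 40 mm wide and 22 mm tall, connect adjacent legs with their undersides at z = 114 mm, each running between the inner faces of the legs it joins and aligned with the legs' outer faces on the other axis.

The door frame is on top of the table, centred. Four stools sit around the table at the −y, +y, −x, +x sides.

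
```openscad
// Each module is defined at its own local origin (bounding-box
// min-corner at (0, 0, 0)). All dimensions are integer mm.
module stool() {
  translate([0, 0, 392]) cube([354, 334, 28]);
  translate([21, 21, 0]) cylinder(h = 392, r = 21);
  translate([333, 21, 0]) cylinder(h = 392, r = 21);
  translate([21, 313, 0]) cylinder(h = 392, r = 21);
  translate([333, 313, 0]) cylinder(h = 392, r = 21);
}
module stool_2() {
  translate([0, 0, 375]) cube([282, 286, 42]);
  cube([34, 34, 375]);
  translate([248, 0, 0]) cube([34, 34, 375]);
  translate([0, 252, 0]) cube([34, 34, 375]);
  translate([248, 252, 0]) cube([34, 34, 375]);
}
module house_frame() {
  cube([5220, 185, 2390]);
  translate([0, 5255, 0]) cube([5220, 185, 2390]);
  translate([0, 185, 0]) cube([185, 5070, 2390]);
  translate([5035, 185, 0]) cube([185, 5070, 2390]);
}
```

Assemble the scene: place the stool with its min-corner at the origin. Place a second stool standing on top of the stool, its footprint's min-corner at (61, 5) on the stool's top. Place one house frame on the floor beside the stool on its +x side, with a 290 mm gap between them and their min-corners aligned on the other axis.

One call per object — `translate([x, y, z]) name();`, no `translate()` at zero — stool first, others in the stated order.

stool();
translate([61, 5, 420]) stool_2();
translate([644, 0, 0]) house_frame();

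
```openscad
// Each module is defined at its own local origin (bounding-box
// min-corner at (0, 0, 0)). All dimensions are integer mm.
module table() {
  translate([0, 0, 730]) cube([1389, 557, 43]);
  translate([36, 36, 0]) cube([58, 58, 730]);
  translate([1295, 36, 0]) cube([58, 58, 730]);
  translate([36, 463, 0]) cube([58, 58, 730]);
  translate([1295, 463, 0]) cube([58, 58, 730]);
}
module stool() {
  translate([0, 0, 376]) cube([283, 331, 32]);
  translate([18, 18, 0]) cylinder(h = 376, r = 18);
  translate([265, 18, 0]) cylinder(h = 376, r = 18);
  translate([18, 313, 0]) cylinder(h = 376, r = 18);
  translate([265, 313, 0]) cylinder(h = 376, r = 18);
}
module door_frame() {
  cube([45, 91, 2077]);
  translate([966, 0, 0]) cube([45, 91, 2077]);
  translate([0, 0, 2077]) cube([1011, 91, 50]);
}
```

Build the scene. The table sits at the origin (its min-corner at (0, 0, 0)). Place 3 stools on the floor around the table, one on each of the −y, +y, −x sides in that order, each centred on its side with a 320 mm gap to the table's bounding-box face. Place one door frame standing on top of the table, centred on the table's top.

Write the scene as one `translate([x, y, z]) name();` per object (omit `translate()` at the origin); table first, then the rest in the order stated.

table();
translate([553, -651, 0]) stool();
translate([553, 877, 0]) stool();
translate([-603, 113, 0]) stool();
translate([189, 233, 773]) door_frame();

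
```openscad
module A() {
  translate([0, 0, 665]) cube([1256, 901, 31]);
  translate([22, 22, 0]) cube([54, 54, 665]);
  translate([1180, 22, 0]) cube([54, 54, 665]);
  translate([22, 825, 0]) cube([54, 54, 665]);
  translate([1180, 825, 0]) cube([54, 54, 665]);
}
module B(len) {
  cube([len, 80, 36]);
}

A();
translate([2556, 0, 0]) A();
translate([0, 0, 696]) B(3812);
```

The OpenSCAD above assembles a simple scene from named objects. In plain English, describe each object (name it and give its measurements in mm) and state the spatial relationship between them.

A is a table: top 1256 mm (x) × 901 mm (y), 31 mm thick, upper face at z = 696 mm, on four 54×54 mm square legs, each inset 22 mm from the nearest pair of top edges, running from z = 0 to the bottom of the top.

B is a rectangular beam 3812 mm long (x), 80 mm deep (y), 36 mm thick (z).

The beam spans the tops of two tables placed 1300 mm apart, resting at z = 696 mm.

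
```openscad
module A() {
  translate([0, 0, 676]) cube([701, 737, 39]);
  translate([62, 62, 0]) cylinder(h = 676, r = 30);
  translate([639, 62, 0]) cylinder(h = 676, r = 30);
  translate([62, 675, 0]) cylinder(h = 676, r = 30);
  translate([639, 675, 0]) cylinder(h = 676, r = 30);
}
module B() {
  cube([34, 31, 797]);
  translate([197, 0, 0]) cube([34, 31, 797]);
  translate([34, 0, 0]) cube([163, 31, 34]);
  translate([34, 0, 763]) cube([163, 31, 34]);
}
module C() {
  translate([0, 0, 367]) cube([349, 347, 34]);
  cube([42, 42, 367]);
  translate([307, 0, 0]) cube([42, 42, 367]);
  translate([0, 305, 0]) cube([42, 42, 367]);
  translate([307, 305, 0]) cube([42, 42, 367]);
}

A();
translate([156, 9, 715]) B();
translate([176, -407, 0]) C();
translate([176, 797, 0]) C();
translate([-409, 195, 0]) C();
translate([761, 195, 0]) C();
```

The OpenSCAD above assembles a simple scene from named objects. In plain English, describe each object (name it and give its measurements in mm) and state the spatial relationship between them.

A is a table: top 701 mm (x) × 737 mm (y), 39 mm thick, upper face at z = 715 mm, on four round legs of 60 mm diameter, each leg's bounding box inset 32 mm from the nearest pair of top edges, running from z = 0 to the bottom of the top.

B is a rectangular picture frame lying in the x–z plane (depth along y). The opening is 163 mm wide (x) by 729 mm tall (z), surrounded by a border 34 mm wide on all four sides. The frame is 31 mm deep and is made of two full-height vertical stiles with two horizontal rails fitted between them.

C is a simple wooden stool: a rectangular seat 349 mm (x) by 347 mm (y), 34 mm thick, top face at z = 401 mm, on four square legs, each 42×42 mm in cross-section. The legs rest on z = 0, each flush with a corner of the seat.

The picture frame is on top of the table. Four stools sit around the table at the −y, +y, −x, +x sides.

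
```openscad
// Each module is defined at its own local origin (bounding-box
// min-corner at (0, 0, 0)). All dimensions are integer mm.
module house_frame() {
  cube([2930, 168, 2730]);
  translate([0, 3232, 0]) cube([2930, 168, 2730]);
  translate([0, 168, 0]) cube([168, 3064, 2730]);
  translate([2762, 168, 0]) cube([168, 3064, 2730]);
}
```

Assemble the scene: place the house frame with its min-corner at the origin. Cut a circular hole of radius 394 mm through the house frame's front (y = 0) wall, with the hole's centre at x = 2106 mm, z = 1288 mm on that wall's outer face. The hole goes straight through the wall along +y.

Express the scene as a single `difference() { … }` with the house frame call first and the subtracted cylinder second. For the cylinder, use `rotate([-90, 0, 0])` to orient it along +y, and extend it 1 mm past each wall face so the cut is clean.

difference() {
  house_frame();
  translate([2106, -1, 1288]) rotate([-90, 0, 0]) cylinder(h = 170, r = 394);
}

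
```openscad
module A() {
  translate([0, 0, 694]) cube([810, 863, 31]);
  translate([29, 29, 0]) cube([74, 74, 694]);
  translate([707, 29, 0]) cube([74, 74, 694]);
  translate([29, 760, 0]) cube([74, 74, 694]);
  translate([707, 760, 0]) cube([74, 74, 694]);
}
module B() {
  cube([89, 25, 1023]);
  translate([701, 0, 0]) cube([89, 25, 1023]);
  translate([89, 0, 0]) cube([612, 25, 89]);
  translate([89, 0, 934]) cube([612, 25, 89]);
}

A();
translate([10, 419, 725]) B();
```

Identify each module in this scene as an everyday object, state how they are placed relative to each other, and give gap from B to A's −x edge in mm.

The picture frame's min-x is at 10; the table's min-x is 0; gap = 10 mm.

A is a table. B is a picture frame. The picture frame is on top of the table, centred. The gap from the picture frame to the table's −x edge is 10 mm.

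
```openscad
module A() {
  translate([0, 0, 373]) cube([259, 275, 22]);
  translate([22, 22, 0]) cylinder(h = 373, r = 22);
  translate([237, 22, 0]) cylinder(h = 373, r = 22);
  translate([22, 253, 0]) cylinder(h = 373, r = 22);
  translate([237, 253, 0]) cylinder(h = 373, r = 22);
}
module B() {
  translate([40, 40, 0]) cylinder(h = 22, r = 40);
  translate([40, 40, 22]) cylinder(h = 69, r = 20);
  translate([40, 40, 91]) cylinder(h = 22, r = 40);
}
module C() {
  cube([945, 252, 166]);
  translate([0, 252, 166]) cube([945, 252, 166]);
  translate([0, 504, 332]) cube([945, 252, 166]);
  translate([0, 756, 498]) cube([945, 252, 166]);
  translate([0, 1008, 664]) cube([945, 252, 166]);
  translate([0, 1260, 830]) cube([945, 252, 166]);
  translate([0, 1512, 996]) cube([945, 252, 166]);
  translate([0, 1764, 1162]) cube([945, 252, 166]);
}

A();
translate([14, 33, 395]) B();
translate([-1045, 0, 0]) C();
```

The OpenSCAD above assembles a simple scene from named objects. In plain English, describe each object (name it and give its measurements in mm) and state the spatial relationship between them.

A is a simple wooden stool: a rectangular seat 259 mm (x) by 275 mm (y), 22 mm thick, top face at z = 395 mm, on four round legs, each 44 mm in diameter. The legs rest on z = 0, each leg's axis is inset half a diameter from the nearest pair of seat edges (so the leg's bounding box is flush with the corner).

B is a spool: two coaxial disc flanges of radius 40 mm and thickness 22 mm, joined by a core cylinder of radius 20 mm and height 69 mm. The lower flange rests on z = 0 and the three cylinders share a vertical axis.

C is a straight staircase of 8 solid steps. Each step is 945 mm wide (x), 252 mm deep (y, the going) and 166 mm tall (the rise). The first step rests on the floor; each subsequent step sits one going further in +y and one rise higher in +z, directly behind and above the previous step with no overlap.

The spool is on top of the stool. The staircase is on the floor beside the stool on its −x side.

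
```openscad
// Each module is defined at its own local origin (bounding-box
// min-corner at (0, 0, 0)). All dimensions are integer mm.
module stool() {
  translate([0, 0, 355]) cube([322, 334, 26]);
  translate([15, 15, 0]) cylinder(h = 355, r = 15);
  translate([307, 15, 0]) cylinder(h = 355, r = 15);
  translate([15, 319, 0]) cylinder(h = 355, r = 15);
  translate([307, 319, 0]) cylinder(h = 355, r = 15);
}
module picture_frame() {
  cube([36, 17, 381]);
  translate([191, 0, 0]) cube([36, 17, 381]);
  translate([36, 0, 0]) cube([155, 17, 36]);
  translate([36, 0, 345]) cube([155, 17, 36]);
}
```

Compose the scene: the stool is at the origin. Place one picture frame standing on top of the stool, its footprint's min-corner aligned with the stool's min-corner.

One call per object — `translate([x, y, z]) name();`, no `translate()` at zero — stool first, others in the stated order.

stool();
translate([0, 0, 381]) picture_frame();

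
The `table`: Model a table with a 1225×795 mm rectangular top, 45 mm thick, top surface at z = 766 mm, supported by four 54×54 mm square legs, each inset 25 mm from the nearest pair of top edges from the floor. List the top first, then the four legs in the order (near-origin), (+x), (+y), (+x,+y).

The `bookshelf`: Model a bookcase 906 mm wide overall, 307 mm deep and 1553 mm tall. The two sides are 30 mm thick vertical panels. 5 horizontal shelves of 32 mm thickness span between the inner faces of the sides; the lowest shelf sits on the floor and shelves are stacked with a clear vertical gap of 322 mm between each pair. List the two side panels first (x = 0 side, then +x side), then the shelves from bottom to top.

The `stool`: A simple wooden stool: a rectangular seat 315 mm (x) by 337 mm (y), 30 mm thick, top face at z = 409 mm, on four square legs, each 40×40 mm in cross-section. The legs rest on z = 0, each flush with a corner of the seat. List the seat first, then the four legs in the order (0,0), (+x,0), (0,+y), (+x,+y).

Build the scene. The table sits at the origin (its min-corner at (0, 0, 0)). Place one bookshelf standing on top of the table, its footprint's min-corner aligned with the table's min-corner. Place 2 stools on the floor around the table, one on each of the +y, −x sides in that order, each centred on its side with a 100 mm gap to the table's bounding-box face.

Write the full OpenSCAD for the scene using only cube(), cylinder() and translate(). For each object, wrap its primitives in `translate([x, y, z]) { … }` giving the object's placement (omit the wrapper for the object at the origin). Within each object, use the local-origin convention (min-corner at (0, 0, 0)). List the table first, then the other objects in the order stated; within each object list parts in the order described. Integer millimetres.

translate([0, 0, 721]) cube([1225, 795, 45]);
translate([25, 25, 0]) cube([54, 54, 721]);
translate([1146, 25, 0]) cube([54, 54, 721]);
translate([25, 716, 0]) cube([54, 54, 721]);
translate([1146, 716, 0]) cube([54, 54, 721]);
translate([0, 0, 766]) {
  cube([30, 307, 1553]);
  translate([876, 0, 0]) cube([30, 307, 1553]);
  translate([30, 0, 0]) cube([846, 307, 32]);
  translate([30, 0, 354]) cube([846, 307, 32]);
  translate([30, 0, 708]) cube([846, 307, 32]);
  translate([30, 0, 1062]) cube([846, 307, 32]);
  translate([30, 0, 1416]) cube([846, 307, 32]);
}
translate([455, 895, 0]) {
  translate([0, 0, 379]) cube([315, 337, 30]);
  cube([40, 40, 379]);
  translate([275, 0, 0]) cube([40, 40, 379]);
  translate([0, 297, 0]) cube([40, 40, 379]);
  translate([275, 297, 0]) cube([40, 40, 379]);
}
translate([-415, 229, 0]) {
  translate([0, 0, 379]) cube([315, 337, 30]);
  cube([40, 40, 379]);
  translate([275, 0, 0]) cube([40, 40, 379]);
  translate([0, 297, 0]) cube([40, 40, 379]);
  translate([275, 297, 0]) cube([40, 40, 379]);
}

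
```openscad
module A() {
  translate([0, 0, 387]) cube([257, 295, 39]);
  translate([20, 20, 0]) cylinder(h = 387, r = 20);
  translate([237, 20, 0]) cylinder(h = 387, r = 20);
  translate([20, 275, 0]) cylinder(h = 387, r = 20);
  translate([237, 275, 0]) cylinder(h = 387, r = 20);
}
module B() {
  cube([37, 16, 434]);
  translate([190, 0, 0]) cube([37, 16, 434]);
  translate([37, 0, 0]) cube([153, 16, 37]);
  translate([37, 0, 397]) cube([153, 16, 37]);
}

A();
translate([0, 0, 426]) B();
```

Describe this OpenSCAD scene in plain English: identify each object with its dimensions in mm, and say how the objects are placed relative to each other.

A is a four-legged stool. The seat is 257×295 mm, 39 mm thick, top at z = 426 mm. It stands on four round legs, each 40 mm in diameter, from z = 0 to the seat underside, each leg's axis is inset half a diameter from the nearest pair of seat edges (so the leg's bounding box is flush with the corner).

B is a rectangular picture frame lying in the x–z plane (depth along y). The opening is 153 mm wide (x) by 360 mm tall (z), surrounded by a border 37 mm wide on all four sides. The frame is 16 mm deep and is made of two full-height vertical stiles with two horizontal rails fitted between them.

The picture frame is on top of the stool.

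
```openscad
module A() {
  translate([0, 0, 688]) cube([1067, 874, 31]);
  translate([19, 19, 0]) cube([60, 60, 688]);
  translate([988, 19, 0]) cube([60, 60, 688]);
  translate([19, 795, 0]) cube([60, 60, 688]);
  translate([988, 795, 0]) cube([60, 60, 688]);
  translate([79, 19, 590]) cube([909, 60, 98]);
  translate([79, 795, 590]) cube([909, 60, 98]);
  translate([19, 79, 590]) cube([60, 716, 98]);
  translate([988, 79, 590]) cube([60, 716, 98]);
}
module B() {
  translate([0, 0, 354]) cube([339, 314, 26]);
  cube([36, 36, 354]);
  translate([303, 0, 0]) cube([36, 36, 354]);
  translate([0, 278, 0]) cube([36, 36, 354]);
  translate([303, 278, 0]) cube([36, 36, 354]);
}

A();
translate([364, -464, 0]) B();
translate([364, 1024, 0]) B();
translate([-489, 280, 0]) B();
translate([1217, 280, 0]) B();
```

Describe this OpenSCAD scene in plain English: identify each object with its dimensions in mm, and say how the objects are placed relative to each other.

A is a rectangular dining table. The top is 1067×874×31 mm with its upper surface at z = 719 mm. It stands on four 60×60 mm square legs, each inset 19 mm from the nearest pair of top edges, running from the floor to the underside of the top. Four apron rails, 60 mm thick and 98 mm tall, run between adjacent legs with their top edges flush with the underside of the top and their outer faces flush with the legs' outer faces.

B is a four-legged stool. The seat is 339×314 mm, 26 mm thick, top at z = 380 mm. It stands on four square legs, each 36×36 mm in cross-section, from z = 0 to the seat underside, each flush with a corner of the seat.

Four stools sit around the table at the −y, +y, −x, +x sides.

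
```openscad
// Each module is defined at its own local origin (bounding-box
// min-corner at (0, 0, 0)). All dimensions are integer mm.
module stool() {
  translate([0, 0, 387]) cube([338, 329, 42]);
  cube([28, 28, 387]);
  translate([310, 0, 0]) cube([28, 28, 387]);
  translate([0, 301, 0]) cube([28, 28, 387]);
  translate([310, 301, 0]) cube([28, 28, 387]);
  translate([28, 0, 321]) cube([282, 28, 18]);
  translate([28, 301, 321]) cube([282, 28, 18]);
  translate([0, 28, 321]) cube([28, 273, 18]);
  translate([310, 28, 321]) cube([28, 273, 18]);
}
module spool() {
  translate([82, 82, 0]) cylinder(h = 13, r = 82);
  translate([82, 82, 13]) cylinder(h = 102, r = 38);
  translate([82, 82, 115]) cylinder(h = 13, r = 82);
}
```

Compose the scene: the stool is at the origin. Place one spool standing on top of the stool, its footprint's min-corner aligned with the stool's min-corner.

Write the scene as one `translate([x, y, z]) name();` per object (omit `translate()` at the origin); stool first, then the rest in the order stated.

stool();
translate([0, 0, 429]) spool();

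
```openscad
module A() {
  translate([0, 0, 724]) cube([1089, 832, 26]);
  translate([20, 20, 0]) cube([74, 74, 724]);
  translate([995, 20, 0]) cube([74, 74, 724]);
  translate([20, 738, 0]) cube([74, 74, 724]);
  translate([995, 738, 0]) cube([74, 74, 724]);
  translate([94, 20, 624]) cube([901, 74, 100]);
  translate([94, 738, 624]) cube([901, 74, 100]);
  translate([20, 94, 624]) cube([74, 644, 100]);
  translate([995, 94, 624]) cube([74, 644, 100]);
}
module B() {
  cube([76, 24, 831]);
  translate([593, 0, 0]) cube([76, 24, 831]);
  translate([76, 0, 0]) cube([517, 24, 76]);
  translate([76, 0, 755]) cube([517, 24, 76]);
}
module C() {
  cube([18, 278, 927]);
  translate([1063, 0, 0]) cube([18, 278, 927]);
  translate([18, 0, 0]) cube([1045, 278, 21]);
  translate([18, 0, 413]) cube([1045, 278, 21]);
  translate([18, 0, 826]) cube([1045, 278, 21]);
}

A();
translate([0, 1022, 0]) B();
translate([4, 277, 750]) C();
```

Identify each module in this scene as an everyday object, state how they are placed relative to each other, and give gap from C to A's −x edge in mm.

The bookshelf's min-x is at 4; the table's min-x is 0; gap = 4 mm.

A is a table. B is a picture frame. C is a bookshelf. The picture frame is on the floor beside the table on its +y side. The bookshelf is on top of the table, centred. The gap from the bookshelf to the table's −x edge is 4 mm.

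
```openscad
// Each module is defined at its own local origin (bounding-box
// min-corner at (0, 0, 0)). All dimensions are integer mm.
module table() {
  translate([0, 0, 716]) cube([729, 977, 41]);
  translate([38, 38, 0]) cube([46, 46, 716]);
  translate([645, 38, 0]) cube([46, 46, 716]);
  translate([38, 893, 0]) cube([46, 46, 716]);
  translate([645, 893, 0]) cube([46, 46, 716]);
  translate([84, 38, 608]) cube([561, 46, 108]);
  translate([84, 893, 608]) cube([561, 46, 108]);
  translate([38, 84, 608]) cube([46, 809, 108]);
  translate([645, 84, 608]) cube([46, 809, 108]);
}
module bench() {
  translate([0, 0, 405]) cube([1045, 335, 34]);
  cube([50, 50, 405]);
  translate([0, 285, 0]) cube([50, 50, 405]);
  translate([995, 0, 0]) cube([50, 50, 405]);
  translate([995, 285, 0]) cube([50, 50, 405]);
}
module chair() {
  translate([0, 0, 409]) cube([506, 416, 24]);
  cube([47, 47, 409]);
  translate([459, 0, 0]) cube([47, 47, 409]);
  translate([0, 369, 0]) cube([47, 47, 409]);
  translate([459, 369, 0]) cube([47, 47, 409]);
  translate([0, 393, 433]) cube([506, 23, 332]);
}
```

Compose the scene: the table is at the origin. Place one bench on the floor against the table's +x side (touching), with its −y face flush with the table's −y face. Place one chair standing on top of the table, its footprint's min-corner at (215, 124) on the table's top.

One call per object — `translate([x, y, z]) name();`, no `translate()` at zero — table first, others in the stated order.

table();
translate([729, 0, 0]) bench();
translate([215, 124, 757]) chair();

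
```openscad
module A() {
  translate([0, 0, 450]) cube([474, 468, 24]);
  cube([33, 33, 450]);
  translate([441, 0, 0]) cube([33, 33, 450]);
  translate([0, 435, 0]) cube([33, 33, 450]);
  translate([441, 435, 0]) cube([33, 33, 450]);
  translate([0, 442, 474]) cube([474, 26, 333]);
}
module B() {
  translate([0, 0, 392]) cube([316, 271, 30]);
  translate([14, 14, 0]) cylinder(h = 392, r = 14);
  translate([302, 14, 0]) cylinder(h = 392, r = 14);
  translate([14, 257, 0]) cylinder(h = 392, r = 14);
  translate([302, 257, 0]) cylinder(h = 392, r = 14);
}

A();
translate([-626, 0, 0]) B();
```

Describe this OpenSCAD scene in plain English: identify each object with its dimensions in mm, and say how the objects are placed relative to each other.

A is a chair: 474×468 mm seat, 24 mm thick, top at z = 474 mm, on four 33 mm square corner legs flush with the seat edges. A 26 mm thick backrest slab spans the full seat width, extending 333 mm above the seat top, its back face flush with the seat's +y edge.

B is a four-legged stool. The seat is 316×271 mm, 30 mm thick, top at z = 422 mm. It stands on four round legs, each 28 mm in diameter, from z = 0 to the seat underside, each leg's axis is inset half a diameter from the nearest pair of seat edges (so the leg's bounding box is flush with the corner).

The stool is on the floor beside the chair on its −x side.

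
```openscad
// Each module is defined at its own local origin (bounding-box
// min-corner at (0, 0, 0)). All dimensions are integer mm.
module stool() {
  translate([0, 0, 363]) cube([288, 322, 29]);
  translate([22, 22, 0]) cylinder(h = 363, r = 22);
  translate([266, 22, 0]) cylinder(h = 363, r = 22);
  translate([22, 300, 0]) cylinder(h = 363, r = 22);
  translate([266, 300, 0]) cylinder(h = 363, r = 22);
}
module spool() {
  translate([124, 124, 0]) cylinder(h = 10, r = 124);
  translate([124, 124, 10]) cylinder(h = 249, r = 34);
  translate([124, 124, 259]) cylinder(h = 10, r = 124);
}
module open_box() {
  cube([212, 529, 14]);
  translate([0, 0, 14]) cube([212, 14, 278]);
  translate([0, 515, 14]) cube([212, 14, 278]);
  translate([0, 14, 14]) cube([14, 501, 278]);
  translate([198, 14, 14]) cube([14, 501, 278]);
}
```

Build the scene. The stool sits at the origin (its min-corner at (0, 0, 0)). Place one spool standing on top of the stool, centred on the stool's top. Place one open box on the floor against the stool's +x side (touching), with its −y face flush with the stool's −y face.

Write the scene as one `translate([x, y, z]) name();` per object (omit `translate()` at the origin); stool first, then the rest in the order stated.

stool();
translate([20, 37, 392]) spool();
translate([288, 0, 0]) open_box();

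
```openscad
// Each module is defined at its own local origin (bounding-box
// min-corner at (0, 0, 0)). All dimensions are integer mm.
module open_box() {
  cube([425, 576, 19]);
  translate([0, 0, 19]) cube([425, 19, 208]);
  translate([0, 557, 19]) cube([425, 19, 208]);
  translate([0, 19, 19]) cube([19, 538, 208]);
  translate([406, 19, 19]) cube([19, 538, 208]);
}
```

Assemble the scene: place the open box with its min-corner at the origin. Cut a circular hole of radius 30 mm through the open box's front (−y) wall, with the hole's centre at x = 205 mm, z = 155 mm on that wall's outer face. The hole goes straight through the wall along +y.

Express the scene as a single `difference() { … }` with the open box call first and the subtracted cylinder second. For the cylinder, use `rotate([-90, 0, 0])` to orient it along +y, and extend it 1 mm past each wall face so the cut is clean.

difference() {
  open_box();
  translate([205, -1, 155]) rotate([-90, 0, 0]) cylinder(h = 21, r = 30);
}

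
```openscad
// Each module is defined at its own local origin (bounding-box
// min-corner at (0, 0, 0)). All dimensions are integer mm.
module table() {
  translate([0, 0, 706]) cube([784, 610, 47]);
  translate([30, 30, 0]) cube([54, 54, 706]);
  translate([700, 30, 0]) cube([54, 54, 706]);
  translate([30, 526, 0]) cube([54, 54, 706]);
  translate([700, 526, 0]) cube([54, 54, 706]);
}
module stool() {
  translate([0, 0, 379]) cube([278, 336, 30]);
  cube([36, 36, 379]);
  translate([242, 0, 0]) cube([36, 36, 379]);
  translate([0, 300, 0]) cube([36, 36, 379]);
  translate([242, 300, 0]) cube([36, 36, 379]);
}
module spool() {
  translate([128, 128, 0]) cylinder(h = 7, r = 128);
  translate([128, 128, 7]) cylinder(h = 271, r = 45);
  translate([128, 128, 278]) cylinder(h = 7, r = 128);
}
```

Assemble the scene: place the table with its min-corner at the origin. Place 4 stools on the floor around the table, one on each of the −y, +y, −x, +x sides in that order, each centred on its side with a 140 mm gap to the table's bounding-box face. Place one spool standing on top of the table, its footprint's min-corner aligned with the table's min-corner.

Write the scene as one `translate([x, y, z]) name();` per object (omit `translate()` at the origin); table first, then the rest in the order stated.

table();
translate([253, -476, 0]) stool();
translate([253, 750, 0]) stool();
translate([-418, 137, 0]) stool();
translate([924, 137, 0]) stool();
translate([0, 0, 753]) spool();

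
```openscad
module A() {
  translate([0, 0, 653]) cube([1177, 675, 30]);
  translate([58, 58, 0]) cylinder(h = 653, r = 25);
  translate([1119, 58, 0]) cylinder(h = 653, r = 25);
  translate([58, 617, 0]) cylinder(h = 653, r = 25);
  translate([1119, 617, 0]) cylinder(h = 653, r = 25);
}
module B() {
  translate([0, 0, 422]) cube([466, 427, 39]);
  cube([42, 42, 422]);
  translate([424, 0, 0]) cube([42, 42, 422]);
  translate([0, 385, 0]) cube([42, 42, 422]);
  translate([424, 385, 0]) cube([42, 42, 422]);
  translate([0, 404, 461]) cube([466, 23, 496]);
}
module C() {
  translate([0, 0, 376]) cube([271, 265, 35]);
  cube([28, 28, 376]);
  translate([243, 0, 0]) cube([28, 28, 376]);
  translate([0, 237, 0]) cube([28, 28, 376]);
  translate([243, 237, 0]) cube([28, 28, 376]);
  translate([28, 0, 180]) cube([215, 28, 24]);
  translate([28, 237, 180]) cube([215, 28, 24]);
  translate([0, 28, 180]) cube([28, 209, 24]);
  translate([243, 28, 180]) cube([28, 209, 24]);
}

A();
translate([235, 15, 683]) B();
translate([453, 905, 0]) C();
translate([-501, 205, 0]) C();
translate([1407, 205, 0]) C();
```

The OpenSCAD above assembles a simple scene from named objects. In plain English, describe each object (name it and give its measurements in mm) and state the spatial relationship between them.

A is a table with a 1177×675 mm rectangular top, 30 mm thick, top surface at z = 683 mm, supported by four round legs of 50 mm diameter, each leg's bounding box inset 33 mm from the nearest pair of top edges, running from the floor.

B is a chair: 466×427 mm seat, 39 mm thick, top at z = 461 mm, on four 42 mm square corner legs flush with the seat edges. A 23 mm thick backrest slab spans the full seat width, extending 496 mm above the seat top, its back face flush with the seat's +y edge.

C is a four-legged stool. The seat is 271×265 mm, 35 mm thick, top at z = 411 mm. It stands on four square legs, each 28×28 mm in cross-section, from z = 0 to the seat underside, each flush with a corner of the seat. Four stretchers, 28 mm wide and 24 mm tall, connect adjacent legs with their undersides at z = 180 mm, each running between the inner faces of the legs it joins and aligned with the legs' outer faces on the other axis.

The chair is on top of the table. Three stools sit around the table at the +y, −x, +x sides.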